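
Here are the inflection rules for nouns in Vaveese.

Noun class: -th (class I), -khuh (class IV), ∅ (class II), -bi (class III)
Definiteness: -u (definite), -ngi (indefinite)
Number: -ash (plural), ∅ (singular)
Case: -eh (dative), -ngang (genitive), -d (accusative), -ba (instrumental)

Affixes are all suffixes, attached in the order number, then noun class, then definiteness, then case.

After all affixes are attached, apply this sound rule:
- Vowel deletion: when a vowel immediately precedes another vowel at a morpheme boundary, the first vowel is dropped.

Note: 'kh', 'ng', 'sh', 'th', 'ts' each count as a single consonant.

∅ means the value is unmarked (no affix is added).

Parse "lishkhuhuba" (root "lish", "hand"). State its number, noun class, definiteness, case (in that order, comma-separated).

singular, class IV, definite, instrumental

Segment: lish-khuh-u-ba.
number: ∅ → singular.
noun class: -khuh → class IV.
definiteness: -u → definite.
case: -ba → instrumental.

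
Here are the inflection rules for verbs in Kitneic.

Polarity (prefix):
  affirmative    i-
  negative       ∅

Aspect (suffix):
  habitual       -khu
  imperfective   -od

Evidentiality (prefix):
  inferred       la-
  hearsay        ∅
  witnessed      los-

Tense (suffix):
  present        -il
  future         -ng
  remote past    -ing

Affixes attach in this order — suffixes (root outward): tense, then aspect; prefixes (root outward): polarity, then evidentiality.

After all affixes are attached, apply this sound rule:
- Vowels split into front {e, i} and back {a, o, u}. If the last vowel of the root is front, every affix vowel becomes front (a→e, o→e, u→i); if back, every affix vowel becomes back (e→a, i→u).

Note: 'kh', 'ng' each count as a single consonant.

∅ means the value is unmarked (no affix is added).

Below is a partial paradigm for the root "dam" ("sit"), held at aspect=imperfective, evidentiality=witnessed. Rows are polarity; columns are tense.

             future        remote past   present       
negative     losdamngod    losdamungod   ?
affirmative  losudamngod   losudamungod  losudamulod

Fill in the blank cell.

losdamulod

polarity = negative: zero marking, form stays dam.
Attach tense present -il → damil.
Attach aspect imperfective -od → damilod.
Attach evidentiality witnessed los- → losdamilod.
Apply vowel harmony: losdamilod → losdamulod.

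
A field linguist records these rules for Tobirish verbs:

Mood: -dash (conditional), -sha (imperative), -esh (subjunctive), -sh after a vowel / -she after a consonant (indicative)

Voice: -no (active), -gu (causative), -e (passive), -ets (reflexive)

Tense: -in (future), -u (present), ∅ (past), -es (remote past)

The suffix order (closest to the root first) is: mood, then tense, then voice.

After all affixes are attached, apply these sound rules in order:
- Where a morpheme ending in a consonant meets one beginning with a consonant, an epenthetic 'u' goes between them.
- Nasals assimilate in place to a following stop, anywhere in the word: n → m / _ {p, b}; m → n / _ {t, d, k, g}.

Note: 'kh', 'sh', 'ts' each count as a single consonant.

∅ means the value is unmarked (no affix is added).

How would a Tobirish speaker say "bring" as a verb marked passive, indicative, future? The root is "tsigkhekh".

tsigkhekhusheine

Attach mood indicative -she (after consonant 'kh') → tsigkhekhshe.
Attach tense future -in → tsigkhekhshein.
Attach voice passive -e → tsigkhekhsheine.
Apply epenthesis: tsigkhekhsheine → tsigkhekhusheine.
Nasal assimilation: no change.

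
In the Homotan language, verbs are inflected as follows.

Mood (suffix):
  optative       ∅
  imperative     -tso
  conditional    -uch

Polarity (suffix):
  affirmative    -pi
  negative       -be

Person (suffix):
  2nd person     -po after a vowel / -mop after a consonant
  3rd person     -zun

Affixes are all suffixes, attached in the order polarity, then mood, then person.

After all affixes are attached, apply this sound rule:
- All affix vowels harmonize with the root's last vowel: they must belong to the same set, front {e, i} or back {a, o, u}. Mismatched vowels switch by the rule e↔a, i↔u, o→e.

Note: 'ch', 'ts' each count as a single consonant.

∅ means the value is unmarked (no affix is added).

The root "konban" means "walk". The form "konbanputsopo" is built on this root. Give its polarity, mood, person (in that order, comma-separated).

Segment: konban-pi-tso-po.
polarity: -pi → affirmative.
mood: -tso → imperative.
person: -po/mop → 2nd person.

affirmative, imperative, 2nd person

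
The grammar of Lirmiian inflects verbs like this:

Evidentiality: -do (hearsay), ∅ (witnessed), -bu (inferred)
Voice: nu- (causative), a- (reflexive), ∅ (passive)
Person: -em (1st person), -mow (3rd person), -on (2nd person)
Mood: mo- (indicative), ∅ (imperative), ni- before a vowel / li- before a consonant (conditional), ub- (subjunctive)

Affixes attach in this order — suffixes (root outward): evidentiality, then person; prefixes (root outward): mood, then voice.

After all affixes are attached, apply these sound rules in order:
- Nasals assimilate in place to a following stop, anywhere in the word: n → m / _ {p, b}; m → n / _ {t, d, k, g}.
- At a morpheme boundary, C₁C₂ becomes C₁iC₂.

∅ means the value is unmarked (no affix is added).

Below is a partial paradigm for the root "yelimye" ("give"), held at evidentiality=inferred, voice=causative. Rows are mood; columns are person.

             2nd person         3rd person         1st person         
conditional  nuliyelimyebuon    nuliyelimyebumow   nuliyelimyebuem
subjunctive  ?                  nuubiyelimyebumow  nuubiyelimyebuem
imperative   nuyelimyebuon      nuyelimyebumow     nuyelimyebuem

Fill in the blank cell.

Attach evidentiality inferred -bu → yelimyebu.
Attach mood subjunctive ub- → ubyelimyebu.
Attach person 2nd person -on → ubyelimyebuon.
Attach voice causative nu- → nuubyelimyebuon.
Nasal assimilation: no change.
Apply epenthesis: nuubyelimyebuon → nuubiyelimyebuon.

nuubiyelimyebuon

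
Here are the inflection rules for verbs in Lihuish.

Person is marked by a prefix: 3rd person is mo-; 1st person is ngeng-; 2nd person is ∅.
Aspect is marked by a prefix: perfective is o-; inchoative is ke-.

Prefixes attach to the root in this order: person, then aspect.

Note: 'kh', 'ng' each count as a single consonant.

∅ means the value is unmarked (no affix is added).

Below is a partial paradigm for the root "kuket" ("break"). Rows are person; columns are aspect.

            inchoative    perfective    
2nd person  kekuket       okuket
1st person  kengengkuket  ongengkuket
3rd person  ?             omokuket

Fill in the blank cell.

Attach person 3rd person mo- → mokuket.
Attach aspect inchoative ke- → kemokuket.

kemokuket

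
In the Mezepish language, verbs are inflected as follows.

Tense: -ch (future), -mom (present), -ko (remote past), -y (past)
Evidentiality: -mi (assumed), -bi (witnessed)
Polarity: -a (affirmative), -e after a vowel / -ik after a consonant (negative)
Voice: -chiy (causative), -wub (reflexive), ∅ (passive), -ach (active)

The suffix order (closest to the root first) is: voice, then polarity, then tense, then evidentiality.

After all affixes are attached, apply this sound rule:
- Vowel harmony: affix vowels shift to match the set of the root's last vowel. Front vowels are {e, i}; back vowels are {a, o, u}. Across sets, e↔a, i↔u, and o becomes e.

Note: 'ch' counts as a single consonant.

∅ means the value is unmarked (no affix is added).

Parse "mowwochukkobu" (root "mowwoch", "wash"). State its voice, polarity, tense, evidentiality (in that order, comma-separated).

passive, negative, remote past, witnessed

Segment: mowwoch-ik-ko-bi.
voice: ∅ → passive.
polarity: -e/ik → negative.
tense: -ko → remote past.
evidentiality: -bi → witnessed.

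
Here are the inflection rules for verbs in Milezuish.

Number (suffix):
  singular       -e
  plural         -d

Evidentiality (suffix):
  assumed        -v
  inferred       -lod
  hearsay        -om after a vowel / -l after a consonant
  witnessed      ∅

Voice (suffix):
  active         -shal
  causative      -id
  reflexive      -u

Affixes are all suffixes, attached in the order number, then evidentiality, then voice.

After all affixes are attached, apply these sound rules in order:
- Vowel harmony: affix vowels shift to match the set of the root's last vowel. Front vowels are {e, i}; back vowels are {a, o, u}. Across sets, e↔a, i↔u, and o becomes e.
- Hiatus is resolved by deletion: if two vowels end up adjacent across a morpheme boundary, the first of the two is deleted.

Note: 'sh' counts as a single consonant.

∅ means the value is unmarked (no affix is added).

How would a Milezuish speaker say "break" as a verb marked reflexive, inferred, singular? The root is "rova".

Attach number singular -e → rovae.
Attach evidentiality inferred -lod → rovaelod.
Attach voice reflexive -u → rovaelodu.
Apply vowel harmony: rovaelodu → rovaalodu.
Apply vowel deletion: rovaalodu → rovalodu.

rovalodu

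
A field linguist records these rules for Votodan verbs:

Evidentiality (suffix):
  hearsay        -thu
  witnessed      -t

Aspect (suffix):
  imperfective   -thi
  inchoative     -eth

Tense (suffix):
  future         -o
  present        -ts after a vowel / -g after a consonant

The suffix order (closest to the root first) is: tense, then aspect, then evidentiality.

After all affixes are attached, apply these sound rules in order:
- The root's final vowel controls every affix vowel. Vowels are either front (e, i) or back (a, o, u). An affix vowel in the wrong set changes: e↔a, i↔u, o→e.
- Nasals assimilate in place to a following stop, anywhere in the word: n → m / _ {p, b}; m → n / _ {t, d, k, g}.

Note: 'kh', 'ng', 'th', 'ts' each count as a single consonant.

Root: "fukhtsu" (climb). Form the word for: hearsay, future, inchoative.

fukhtsuoaththu

Attach tense future -o → fukhtsuo.
Attach aspect inchoative -eth → fukhtsuoeth.
Attach evidentiality hearsay -thu → fukhtsuoeththu.
Apply vowel harmony: fukhtsuoeththu → fukhtsuoaththu.
Nasal assimilation: no change.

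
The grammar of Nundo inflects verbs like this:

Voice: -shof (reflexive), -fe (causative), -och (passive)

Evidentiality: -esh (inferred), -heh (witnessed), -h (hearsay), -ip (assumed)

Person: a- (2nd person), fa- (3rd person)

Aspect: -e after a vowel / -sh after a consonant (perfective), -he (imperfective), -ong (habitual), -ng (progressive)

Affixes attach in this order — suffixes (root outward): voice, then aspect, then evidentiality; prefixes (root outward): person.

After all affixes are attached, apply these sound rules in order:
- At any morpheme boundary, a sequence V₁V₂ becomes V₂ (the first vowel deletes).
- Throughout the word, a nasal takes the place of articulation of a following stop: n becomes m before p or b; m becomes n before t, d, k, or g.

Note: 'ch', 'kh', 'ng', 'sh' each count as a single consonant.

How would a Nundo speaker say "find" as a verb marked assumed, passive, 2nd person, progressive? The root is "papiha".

Attach voice passive -och → papihaoch.
Attach aspect progressive -ng → papihaochng.
Attach evidentiality assumed -ip → papihaochngip.
Attach person 2nd person a- → apapihaochngip.
Apply vowel deletion: apapihaochngip → apapihochngip.
Nasal assimilation: no change.

apapihochngip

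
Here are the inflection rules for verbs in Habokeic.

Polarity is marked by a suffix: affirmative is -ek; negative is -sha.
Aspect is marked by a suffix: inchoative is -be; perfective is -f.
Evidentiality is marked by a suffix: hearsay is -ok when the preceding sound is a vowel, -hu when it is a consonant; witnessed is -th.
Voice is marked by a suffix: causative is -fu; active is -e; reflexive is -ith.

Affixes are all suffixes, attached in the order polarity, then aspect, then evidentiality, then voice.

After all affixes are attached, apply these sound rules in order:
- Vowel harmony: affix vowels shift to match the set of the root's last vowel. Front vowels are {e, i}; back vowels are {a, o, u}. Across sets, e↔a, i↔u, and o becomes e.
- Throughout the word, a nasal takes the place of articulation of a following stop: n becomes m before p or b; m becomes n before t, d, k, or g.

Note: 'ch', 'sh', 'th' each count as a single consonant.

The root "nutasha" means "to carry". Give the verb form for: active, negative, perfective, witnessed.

Attach polarity negative -sha → nutashasha.
Attach aspect perfective -f → nutashashaf.
Attach evidentiality witnessed -th → nutashashafth.
Attach voice active -e → nutashashafthe.
Apply vowel harmony: nutashashafthe → nutashashaftha.
Nasal assimilation: no change.

nutashashaftha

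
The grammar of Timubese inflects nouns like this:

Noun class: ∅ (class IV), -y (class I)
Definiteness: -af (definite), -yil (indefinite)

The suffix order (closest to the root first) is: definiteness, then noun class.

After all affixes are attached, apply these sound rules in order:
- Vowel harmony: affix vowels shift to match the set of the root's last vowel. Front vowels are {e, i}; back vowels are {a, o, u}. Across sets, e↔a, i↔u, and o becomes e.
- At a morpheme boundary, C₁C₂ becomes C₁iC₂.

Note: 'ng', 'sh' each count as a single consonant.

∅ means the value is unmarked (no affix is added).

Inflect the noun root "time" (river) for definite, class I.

Attach definiteness definite -af → timeaf.
Attach noun class class I -y → timeafy.
Apply vowel harmony: timeafy → timeefy.
Apply epenthesis: timeefy → timeefiy.

timeefiy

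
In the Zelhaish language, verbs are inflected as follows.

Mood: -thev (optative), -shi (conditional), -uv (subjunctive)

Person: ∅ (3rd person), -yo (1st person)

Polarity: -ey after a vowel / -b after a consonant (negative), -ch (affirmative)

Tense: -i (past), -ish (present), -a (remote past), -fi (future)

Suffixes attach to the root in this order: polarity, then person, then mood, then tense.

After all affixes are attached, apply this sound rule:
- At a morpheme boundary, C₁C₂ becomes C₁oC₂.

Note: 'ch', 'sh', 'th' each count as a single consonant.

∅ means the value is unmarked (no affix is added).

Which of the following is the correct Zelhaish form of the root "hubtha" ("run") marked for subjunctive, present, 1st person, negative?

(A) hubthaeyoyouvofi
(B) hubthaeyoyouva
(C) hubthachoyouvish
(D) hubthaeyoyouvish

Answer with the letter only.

D

Attach polarity negative -ey (after vowel 'a') → hubthaey.
Attach person 1st person -yo → hubthaeyyo.
Attach mood subjunctive -uv → hubthaeyyouv.
Attach tense present -ish → hubthaeyyouvish.
Apply epenthesis: hubthaeyyouvish → hubthaeyoyouvish.
So the correct form is hubthaeyoyouvish, option (D).
(A) hubthaeyoyouvofi is wrong: it uses future instead of present for tense.
(C) hubthachoyouvish is wrong: it uses affirmative instead of negative for polarity.
(B) hubthaeyoyouva is wrong: it uses remote past instead of present for tense.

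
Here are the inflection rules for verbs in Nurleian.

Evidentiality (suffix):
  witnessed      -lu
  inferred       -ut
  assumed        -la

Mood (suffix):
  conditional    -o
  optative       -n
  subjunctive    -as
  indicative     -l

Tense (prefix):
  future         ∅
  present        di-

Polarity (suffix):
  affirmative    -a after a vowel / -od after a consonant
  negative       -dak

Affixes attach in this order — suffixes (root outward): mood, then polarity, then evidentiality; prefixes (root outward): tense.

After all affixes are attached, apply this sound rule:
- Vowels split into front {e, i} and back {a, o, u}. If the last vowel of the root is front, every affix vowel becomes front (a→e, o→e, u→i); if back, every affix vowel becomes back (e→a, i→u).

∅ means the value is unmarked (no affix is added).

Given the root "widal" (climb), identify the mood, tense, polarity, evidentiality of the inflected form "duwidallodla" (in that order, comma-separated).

Segment: di-widal-l-od-la.
mood: -l → indicative.
tense: di- → present.
polarity: -a/od → affirmative.
evidentiality: -la → assumed.

indicative, present, affirmative, assumed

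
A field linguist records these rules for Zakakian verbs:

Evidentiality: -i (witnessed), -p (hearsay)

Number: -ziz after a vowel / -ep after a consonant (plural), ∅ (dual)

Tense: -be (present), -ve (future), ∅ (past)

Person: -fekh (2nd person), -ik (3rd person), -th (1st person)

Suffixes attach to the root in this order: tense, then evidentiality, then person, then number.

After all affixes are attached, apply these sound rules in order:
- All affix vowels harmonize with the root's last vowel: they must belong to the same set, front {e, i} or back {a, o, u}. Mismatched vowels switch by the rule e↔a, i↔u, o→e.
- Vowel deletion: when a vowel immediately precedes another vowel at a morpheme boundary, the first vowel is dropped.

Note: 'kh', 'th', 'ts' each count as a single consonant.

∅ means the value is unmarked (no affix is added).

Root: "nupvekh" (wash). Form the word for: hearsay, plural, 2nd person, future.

Attach tense future -ve → nupvekhve.
Attach evidentiality hearsay -p → nupvekhvep.
Attach person 2nd person -fekh → nupvekhvepfekh.
Attach number plural -ep (after consonant 'kh') → nupvekhvepfekhep.
Vowel harmony: no change.
Vowel deletion: no change.

nupvekhvepfekhep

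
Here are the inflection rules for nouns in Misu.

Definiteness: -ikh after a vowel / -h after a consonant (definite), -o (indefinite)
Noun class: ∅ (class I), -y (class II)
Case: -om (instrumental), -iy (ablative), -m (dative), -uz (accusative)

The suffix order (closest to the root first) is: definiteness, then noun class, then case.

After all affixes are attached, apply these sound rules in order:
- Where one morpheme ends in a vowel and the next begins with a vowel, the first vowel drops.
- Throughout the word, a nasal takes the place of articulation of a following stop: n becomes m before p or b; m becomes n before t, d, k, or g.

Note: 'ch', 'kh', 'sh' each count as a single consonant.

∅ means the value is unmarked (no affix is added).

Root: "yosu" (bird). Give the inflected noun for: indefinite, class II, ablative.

yosoyiy

Attach definiteness indefinite -o → yosuo.
Attach noun class class II -y → yosuoy.
Attach case ablative -iy → yosuoyiy.
Apply vowel deletion: yosuoyiy → yosoyiy.
Nasal assimilation: no change.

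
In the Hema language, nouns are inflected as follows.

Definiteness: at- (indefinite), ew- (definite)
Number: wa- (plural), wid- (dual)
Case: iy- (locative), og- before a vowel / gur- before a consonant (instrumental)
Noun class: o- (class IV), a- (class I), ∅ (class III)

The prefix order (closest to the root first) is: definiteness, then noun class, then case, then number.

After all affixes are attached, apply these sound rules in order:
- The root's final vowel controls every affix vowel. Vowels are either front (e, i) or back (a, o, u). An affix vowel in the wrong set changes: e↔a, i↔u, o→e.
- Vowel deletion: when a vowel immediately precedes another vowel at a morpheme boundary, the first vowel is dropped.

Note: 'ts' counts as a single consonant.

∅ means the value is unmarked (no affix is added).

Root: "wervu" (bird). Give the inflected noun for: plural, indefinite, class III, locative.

wuyatwervu

Attach definiteness indefinite at- → atwervu.
noun class = class III: zero marking, form stays atwervu.
Attach case locative iy- → iyatwervu.
Attach number plural wa- → waiyatwervu.
Apply vowel harmony: waiyatwervu → wauyatwervu.
Apply vowel deletion: wauyatwervu → wuyatwervu.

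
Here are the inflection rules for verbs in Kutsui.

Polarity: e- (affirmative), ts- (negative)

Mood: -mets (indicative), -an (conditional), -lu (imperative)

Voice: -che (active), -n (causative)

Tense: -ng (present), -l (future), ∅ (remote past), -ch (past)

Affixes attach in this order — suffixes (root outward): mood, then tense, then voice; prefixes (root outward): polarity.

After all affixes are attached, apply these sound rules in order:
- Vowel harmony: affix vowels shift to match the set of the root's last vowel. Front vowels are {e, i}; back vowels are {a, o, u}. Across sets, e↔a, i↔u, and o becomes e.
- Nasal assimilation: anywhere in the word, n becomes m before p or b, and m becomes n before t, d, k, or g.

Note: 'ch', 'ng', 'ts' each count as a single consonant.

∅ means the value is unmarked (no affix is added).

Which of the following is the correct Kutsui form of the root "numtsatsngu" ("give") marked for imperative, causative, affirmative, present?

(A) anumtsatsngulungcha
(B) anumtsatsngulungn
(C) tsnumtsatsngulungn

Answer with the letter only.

Attach mood imperative -lu → numtsatsngulu.
Attach tense present -ng → numtsatsngulung.
Attach voice causative -n → numtsatsngulungn.
Attach polarity affirmative e- → enumtsatsngulungn.
Apply vowel harmony: enumtsatsngulungn → anumtsatsngulungn.
Nasal assimilation: no change.
So the correct form is anumtsatsngulungn, option (B).
(C) tsnumtsatsngulungn is wrong: it uses negative instead of affirmative for polarity.
(A) anumtsatsngulungcha is wrong: it uses active instead of causative for voice.

B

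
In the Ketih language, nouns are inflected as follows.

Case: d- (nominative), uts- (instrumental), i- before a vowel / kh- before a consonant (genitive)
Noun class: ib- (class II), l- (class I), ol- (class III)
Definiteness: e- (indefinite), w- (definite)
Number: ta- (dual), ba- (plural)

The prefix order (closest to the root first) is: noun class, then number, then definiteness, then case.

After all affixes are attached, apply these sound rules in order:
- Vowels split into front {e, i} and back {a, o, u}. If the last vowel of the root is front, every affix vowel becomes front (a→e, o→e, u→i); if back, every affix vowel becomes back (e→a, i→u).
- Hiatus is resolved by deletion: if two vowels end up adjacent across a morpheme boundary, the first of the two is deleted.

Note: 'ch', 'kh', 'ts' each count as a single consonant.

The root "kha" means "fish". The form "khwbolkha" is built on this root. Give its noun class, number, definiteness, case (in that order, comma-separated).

class III, plural, definite, genitive

Segment: kh-w-ba-ol-kha.
noun class: ol- → class III.
number: ba- → plural.
definiteness: w- → definite.
case: i/kh- → genitive.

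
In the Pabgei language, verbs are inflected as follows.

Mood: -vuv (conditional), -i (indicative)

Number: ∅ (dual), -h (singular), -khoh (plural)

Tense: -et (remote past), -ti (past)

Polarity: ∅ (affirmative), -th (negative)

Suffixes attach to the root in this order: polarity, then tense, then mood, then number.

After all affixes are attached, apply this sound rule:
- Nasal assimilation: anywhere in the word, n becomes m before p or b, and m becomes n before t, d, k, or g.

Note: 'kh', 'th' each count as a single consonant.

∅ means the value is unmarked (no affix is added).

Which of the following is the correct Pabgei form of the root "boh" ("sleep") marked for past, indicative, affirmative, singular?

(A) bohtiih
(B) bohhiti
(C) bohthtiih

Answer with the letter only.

polarity = affirmative: zero marking, form stays boh.
Attach tense past -ti → bohti.
Attach mood indicative -i → bohtii.
Attach number singular -h → bohtiih.
Nasal assimilation: no change.
So the correct form is bohtiih, option (A).
(C) bohthtiih is wrong: it uses negative instead of affirmative for polarity.
(B) bohhiti is wrong: it has the affixes in the wrong order.

A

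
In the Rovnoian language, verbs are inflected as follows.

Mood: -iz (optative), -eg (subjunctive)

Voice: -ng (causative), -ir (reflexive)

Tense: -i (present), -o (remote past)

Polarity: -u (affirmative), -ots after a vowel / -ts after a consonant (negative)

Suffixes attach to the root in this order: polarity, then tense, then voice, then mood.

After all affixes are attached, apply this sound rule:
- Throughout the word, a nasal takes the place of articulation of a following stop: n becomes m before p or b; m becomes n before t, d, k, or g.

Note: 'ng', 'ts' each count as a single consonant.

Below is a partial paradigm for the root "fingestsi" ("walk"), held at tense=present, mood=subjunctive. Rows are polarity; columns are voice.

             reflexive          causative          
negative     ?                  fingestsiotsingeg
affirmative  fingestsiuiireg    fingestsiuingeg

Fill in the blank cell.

fingestsiotsiireg

Attach polarity negative -ots (after vowel 'i') → fingestsiots.
Attach tense present -i → fingestsiotsi.
Attach voice reflexive -ir → fingestsiotsiir.
Attach mood subjunctive -eg → fingestsiotsiireg.
Nasal assimilation: no change.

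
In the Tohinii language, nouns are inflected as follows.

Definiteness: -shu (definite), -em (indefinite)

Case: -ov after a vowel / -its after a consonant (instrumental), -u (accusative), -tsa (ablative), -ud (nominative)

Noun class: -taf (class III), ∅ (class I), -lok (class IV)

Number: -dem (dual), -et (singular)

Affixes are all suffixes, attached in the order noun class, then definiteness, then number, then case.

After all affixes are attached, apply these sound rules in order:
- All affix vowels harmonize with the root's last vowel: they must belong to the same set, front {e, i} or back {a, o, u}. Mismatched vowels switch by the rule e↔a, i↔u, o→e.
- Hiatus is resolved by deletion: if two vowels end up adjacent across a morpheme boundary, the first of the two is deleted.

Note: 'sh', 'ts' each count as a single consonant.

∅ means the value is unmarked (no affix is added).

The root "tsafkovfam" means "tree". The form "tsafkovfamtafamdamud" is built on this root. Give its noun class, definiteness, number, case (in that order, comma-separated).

class III, indefinite, dual, nominative

Segment: tsafkovfam-taf-em-dem-ud.
noun class: -taf → class III.
definiteness: -em → indefinite.
number: -dem → dual.
case: -ud → nominative.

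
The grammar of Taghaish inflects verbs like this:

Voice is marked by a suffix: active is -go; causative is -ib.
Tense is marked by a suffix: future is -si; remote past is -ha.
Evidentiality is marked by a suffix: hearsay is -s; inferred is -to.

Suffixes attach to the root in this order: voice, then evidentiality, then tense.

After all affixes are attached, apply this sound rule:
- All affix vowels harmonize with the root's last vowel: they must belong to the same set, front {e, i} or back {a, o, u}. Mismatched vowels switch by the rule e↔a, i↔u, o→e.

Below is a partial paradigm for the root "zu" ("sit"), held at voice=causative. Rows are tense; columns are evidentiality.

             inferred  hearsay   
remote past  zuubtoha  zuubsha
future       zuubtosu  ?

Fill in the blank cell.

zuubssu

Attach voice causative -ib → zuib.
Attach evidentiality hearsay -s → zuibs.
Attach tense future -si → zuibssi.
Apply vowel harmony: zuibssi → zuubssu.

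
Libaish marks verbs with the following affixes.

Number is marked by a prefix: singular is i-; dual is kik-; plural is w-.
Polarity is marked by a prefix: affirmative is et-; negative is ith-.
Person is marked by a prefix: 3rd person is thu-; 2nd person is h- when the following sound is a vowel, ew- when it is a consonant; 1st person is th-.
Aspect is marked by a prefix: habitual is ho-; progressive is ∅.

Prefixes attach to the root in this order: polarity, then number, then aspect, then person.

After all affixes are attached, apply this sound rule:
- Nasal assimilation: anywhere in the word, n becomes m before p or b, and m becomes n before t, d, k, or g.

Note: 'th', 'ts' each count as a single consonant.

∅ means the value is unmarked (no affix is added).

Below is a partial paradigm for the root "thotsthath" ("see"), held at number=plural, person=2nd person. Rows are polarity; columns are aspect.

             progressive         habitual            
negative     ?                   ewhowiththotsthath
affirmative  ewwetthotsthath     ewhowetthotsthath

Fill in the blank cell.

ewwiththotsthath

Attach polarity negative ith- → iththotsthath.
Attach number plural w- → withthotsthath.
aspect = progressive: zero marking, form stays withthotsthath.
Attach person 2nd person ew- (before consonant 'w') → ewwiththotsthath.
Nasal assimilation: no change.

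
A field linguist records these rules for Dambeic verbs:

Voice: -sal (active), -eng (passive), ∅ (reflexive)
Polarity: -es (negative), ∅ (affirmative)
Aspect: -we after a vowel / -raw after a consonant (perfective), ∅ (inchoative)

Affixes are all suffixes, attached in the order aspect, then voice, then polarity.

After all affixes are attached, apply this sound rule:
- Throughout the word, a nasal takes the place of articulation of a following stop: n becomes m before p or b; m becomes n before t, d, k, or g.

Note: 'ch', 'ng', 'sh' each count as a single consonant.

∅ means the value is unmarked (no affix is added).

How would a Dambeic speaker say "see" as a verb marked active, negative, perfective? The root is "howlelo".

Attach aspect perfective -we (after vowel 'o') → howlelowe.
Attach voice active -sal → howlelowesal.
Attach polarity negative -es → howlelowesales.
Nasal assimilation: no change.

howlelowesales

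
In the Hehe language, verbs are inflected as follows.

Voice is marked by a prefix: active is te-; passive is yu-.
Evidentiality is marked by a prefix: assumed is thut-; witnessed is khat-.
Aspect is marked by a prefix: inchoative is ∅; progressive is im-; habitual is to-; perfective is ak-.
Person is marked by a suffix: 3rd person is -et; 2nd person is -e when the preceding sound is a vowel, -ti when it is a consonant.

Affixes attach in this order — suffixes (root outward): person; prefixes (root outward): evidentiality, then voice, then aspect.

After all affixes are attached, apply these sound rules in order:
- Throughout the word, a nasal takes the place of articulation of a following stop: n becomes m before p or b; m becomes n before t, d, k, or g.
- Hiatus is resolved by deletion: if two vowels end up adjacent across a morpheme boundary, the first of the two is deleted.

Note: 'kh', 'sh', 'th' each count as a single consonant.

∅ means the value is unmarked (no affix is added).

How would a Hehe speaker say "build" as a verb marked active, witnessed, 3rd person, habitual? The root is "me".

totekhatmet

Attach evidentiality witnessed khat- → khatme.
Attach person 3rd person -et → khatmeet.
Attach voice active te- → tekhatmeet.
Attach aspect habitual to- → totekhatmeet.
Nasal assimilation: no change.
Apply vowel deletion: totekhatmeet → totekhatmet.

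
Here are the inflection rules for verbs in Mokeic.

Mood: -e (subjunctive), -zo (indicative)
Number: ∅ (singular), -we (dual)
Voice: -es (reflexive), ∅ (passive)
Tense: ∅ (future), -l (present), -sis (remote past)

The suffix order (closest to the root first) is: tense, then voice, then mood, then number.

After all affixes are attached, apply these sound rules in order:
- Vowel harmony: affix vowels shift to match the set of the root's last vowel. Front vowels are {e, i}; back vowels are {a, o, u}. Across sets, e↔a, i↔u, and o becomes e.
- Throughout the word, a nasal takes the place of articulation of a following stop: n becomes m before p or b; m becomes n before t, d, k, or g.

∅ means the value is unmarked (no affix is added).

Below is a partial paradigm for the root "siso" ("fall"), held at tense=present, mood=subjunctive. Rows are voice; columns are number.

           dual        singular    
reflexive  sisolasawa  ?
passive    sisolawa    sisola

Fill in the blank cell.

sisolasa

Attach tense present -l → sisol.
Attach voice reflexive -es → sisoles.
Attach mood subjunctive -e → sisolese.
number = singular: zero marking, form stays sisolese.
Apply vowel harmony: sisolese → sisolasa.
Nasal assimilation: no change.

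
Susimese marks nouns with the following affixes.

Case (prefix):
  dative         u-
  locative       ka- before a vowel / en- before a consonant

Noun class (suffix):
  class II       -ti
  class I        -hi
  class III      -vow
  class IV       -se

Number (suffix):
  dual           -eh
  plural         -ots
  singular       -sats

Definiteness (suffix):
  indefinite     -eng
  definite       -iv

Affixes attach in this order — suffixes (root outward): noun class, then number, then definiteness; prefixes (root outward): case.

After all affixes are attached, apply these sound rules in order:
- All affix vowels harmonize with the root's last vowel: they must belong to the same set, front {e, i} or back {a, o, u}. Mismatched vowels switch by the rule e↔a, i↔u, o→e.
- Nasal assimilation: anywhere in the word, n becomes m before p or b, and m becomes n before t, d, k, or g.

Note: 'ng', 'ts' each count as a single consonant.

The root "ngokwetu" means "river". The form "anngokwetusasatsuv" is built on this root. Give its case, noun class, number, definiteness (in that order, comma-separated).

locative, class IV, singular, definite

Segment: en-ngokwetu-se-sats-iv.
case: ka/en- → locative.
noun class: -se → class IV.
number: -sats → singular.
definiteness: -iv → definite.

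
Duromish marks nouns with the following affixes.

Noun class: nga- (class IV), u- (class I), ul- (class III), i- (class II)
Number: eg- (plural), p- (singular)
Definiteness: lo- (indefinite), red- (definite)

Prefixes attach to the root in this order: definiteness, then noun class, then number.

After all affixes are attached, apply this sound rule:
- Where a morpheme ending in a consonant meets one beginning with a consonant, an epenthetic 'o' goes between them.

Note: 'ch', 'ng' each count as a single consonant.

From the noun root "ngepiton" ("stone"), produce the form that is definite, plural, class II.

Attach definiteness definite red- → redngepiton.
Attach noun class class II i- → iredngepiton.
Attach number plural eg- → egiredngepiton.
Apply epenthesis: egiredngepiton → egiredongepiton.

egiredongepiton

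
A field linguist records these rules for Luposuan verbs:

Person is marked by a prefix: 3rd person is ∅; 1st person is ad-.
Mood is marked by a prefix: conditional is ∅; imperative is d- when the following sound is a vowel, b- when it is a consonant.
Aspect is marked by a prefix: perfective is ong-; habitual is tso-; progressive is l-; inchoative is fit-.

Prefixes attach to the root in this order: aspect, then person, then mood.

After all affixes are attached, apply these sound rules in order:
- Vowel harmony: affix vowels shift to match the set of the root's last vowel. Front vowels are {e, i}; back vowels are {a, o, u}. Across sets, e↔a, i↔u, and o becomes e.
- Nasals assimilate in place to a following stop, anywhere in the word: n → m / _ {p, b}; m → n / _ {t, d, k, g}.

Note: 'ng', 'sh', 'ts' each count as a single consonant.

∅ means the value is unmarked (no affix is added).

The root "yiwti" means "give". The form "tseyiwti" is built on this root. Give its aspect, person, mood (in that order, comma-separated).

Segment: tso-yiwti.
aspect: tso- → habitual.
person: ∅ → 3rd person.
mood: ∅ → conditional.

habitual, 3rd person, conditional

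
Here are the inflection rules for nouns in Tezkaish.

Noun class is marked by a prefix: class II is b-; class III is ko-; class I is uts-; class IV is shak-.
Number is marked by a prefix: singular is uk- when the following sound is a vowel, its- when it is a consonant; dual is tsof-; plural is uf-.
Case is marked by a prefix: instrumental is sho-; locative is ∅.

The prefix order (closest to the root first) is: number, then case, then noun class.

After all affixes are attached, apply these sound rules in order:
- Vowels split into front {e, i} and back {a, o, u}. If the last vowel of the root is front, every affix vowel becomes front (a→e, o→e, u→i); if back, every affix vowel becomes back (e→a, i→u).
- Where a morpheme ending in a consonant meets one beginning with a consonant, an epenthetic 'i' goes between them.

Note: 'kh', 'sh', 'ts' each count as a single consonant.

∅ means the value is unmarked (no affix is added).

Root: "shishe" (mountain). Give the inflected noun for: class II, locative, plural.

Attach number plural uf- → ufshishe.
case = locative: zero marking, form stays ufshishe.
Attach noun class class II b- → bufshishe.
Apply vowel harmony: bufshishe → bifshishe.
Apply epenthesis: bifshishe → bifishishe.

bifishishe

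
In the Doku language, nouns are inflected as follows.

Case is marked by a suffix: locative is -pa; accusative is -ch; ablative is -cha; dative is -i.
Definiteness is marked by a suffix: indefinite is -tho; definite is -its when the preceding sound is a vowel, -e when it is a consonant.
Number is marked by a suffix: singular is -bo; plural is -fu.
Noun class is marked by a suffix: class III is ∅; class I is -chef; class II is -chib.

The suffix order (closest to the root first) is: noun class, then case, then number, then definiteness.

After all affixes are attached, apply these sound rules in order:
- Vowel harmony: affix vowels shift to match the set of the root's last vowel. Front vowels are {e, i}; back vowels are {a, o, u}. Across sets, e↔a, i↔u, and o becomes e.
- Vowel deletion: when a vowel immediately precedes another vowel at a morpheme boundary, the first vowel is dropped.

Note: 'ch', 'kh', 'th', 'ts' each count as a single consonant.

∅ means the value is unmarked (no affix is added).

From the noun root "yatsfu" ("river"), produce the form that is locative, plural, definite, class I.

yatsfuchafpafuts

Attach noun class class I -chef → yatsfuchef.
Attach case locative -pa → yatsfuchefpa.
Attach number plural -fu → yatsfuchefpafu.
Attach definiteness definite -its (after vowel 'u') → yatsfuchefpafuits.
Apply vowel harmony: yatsfuchefpafuits → yatsfuchafpafuuts.
Apply vowel deletion: yatsfuchafpafuuts → yatsfuchafpafuts.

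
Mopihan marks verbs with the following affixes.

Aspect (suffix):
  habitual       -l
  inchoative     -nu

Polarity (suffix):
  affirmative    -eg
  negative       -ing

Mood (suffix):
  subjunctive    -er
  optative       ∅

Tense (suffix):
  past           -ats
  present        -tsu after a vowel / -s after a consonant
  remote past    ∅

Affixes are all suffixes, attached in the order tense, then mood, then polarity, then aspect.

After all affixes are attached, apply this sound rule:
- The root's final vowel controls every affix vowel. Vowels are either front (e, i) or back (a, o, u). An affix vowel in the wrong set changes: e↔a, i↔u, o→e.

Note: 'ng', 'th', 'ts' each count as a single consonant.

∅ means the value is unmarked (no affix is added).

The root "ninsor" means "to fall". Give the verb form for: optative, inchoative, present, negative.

ninsorsungnu

Attach tense present -s (after consonant 'r') → ninsors.
mood = optative: zero marking, form stays ninsors.
Attach polarity negative -ing → ninsorsing.
Attach aspect inchoative -nu → ninsorsingnu.
Apply vowel harmony: ninsorsingnu → ninsorsungnu.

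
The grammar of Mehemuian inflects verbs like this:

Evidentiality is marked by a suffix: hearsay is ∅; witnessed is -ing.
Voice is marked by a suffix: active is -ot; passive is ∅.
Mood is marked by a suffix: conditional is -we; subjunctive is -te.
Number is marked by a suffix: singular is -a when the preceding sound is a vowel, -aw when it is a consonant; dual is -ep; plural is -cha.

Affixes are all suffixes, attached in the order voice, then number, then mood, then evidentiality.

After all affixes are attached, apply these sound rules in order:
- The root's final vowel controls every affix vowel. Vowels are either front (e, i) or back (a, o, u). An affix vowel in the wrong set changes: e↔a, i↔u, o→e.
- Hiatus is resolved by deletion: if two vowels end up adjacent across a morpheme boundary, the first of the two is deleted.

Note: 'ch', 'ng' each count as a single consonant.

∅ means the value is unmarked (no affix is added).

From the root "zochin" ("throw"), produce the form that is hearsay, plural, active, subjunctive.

Attach voice active -ot → zochinot.
Attach number plural -cha → zochinotcha.
Attach mood subjunctive -te → zochinotchate.
evidentiality = hearsay: zero marking, form stays zochinotchate.
Apply vowel harmony: zochinotchate → zochinetchete.
Vowel deletion: no change.

zochinetchete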